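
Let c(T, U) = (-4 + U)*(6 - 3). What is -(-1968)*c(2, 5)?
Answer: 5904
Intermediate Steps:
c(T, U) = -12 + 3*U (c(T, U) = (-4 + U)*3 = -12 + 3*U)
-(-1968)*c(2, 5) = -(-1968)*(-12 + 3*5) = -(-1968)*(-12 + 15) = -(-1968)*3 = -1*(-5904) = 5904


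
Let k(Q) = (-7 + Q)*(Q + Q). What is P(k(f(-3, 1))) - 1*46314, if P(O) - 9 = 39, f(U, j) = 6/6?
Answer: -46266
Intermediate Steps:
f(U, j) = 1 (f(U, j) = 6*(⅙) = 1)
k(Q) = 2*Q*(-7 + Q) (k(Q) = (-7 + Q)*(2*Q) = 2*Q*(-7 + Q))
P(O) = 48 (P(O) = 9 + 39 = 48)
P(k(f(-3, 1))) - 1*46314 = 48 - 1*46314 = 48 - 46314 = -46266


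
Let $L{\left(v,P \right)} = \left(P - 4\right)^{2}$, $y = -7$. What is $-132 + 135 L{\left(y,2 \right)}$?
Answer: $408$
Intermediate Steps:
$L{\left(v,P \right)} = \left(-4 + P\right)^{2}$
$-132 + 135 L{\left(y,2 \right)} = -132 + 135 \left(-4 + 2\right)^{2} = -132 + 135 \left(-2\right)^{2} = -132 + 135 \cdot 4 = -132 + 540 = 408$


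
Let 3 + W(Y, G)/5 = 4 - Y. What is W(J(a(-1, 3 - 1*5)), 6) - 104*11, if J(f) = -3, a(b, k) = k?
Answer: -1124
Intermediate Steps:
W(Y, G) = 5 - 5*Y (W(Y, G) = -15 + 5*(4 - Y) = -15 + (20 - 5*Y) = 5 - 5*Y)
W(J(a(-1, 3 - 1*5)), 6) - 104*11 = (5 - 5*(-3)) - 104*11 = (5 + 15) - 1144 = 20 - 1144 = -1124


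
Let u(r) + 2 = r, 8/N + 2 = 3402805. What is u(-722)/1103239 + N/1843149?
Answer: -4540836004546516/6919374837785889633 ≈ -0.00065625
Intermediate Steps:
N = 8/3402803 (N = 8/(-2 + 3402805) = 8/3402803 ≈ 2.3510e-6)
u(r) = -2 + r
u(-722)/1103239 + N/1843149 = (-2 - 722)/1103239 + (8/3402803)/1843149 = -724*1/1103239 + (8/3402803)*(1/1843149) = -724/1103239 + 8/6271872946647 = -4540836004546516/6919374837785889633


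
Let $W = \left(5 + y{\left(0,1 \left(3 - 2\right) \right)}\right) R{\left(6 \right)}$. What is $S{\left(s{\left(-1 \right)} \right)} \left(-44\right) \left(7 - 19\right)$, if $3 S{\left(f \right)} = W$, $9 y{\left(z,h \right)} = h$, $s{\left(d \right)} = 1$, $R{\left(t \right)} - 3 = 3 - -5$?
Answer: $\frac{89056}{9} \approx 9895.1$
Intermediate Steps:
$R{\left(t \right)} = 11$ ($R{\left(t \right)} = 3 + \left(3 - -5\right) = 3 + \left(3 + 5\right) = 3 + 8 = 11$)
$y{\left(z,h \right)} = \frac{h}{9}$
$W = \frac{506}{9}$ ($W = \left(5 + \frac{1 \left(3 - 2\right)}{9}\right) 11 = \left(5 + \frac{1 \cdot 1}{9}\right) 11 = \left(5 + \frac{1}{9} \cdot 1\right) 11 = \left(5 + \frac{1}{9}\right) 11 = \frac{46}{9} \cdot 11 = \frac{506}{9} \approx 56.222$)
$S{\left(f \right)} = \frac{506}{27}$ ($S{\left(f \right)} = \frac{1}{3} \cdot \frac{506}{9} = \frac{506}{27}$)
$S{\left(s{\left(-1 \right)} \right)} \left(-44\right) \left(7 - 19\right) = \frac{506}{27} \left(-44\right) \left(7 - 19\right) = \left(- \frac{22264}{27}\right) \left(-12\right) = \frac{89056}{9}$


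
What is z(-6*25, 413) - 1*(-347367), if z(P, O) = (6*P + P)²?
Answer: 1449867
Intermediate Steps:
z(P, O) = 49*P² (z(P, O) = (7*P)² = 49*P²)
z(-6*25, 413) - 1*(-347367) = 49*(-6*25)² - 1*(-347367) = 49*(-150)² + 347367 = 49*22500 + 347367 = 1102500 + 347367 = 1449867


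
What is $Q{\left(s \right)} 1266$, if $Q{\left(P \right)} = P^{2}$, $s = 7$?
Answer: $62034$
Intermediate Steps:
$Q{\left(s \right)} 1266 = 7^{2} \cdot 1266 = 49 \cdot 1266 = 62034$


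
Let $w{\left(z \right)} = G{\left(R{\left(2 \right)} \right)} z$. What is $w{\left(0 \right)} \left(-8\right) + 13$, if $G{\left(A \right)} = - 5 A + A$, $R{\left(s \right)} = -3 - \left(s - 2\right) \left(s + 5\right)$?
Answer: $13$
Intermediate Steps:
$R{\left(s \right)} = -3 - \left(-2 + s\right) \left(5 + s\right)$
$G{\left(A \right)} = - 4 A$
$w{\left(z \right)} = 12 z$ ($w{\left(z \right)} = - 4 \left(7 - 2^{2} - 6\right) z = - 4 \left(7 - 4 - 6\right) z = \left(-4\right) \left(-3\right) z = 12 z$)
$w{\left(0 \right)} \left(-8\right) + 13 = 12 \cdot 0 \left(-8\right) + 13 = 0 \left(-8\right) + 13 = 0 + 13 = 13$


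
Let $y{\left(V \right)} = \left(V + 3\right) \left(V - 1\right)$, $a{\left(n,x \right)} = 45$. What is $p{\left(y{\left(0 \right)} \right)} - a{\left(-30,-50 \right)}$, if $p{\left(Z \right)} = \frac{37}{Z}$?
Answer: $- \frac{172}{3} \approx -57.333$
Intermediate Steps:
$y{\left(V \right)} = \left(-1 + V\right) \left(3 + V\right)$ ($y{\left(V \right)} = \left(3 + V\right) \left(-1 + V\right) = \left(-1 + V\right) \left(3 + V\right)$)
$p{\left(y{\left(0 \right)} \right)} - a{\left(-30,-50 \right)} = \frac{37}{-3 + 0^{2} + 2 \cdot 0} - 45 = \frac{37}{-3 + 0 + 0} - 45 = \frac{37}{-3} - 45 = 37 \left(- \frac{1}{3}\right) - 45 = - \frac{37}{3} - 45 = - \frac{172}{3}$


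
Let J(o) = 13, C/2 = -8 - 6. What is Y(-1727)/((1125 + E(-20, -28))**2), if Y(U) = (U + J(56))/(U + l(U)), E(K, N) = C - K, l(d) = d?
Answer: 857/2154758903 ≈ 3.9772e-7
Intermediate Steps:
C = -28 (C = 2*(-8 - 6) = 2*(-14) = -28)
E(K, N) = -28 - K
Y(U) = (13 + U)/(2*U) (Y(U) = (U + 13)/(U + U) = (13 + U)/((2*U)) = (13 + U)*(1/(2*U)) = (13 + U)/(2*U))
Y(-1727)/((1125 + E(-20, -28))**2) = ((1/2)*(13 - 1727)/(-1727))/((1125 + (-28 - 1*(-20)))**2) = ((1/2)*(-1/1727)*(-1714))/((1125 + (-28 + 20))**2) = 857/(1727*((1125 - 8)**2)) = 857/(1727*(1117**2)) = (857/1727)/1247689 = (857/1727)*(1/1247689) = 857/2154758903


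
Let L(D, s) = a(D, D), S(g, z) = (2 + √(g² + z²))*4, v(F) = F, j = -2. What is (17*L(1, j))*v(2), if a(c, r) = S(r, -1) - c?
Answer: 238 + 136*√2 ≈ 430.33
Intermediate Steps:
S(g, z) = 8 + 4*√(g² + z²)
a(c, r) = 8 - c + 4*√(1 + r²) (a(c, r) = (8 + 4*√(r² + (-1)²)) - c = (8 + 4*√(r² + 1)) - c = (8 + 4*√(1 + r²)) - c = 8 - c + 4*√(1 + r²))
L(D, s) = 8 - D + 4*√(1 + D²)
(17*L(1, j))*v(2) = (17*(8 - 1*1 + 4*√(1 + 1²)))*2 = (17*(8 - 1 + 4*√(1 + 1)))*2 = (17*(8 - 1 + 4*√2))*2 = (17*(7 + 4*√2))*2 = (119 + 68*√2)*2 = 238 + 136*√2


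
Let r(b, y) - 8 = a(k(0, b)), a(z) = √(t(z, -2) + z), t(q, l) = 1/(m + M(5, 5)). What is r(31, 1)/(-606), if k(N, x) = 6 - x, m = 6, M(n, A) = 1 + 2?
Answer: -4/303 - 2*I*√14/909 ≈ -0.013201 - 0.0082325*I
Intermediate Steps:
M(n, A) = 3
t(q, l) = ⅑ (t(q, l) = 1/(6 + 3) = 1/9 = ⅑)
a(z) = √(⅑ + z)
r(b, y) = 8 + √(55 - 9*b)/3 (r(b, y) = 8 + √(1 + 9*(6 - b))/3 = 8 + √(1 + (54 - 9*b))/3 = 8 + √(55 - 9*b)/3)
r(31, 1)/(-606) = (8 + √(55 - 9*31)/3)/(-606) = (8 + √(55 - 279)/3)*(-1/606) = (8 + √(-224)/3)*(-1/606) = (8 + (4*I*√14)/3)*(-1/606) = (8 + 4*I*√14/3)*(-1/606) = -4/303 - 2*I*√14/909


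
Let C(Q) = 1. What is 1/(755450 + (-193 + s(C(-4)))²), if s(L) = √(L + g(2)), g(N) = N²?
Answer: 198176/157094721659 + 193*√5/314189443318 ≈ 1.2629e-6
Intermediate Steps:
s(L) = √(4 + L) (s(L) = √(L + 2²) = √(L + 4) = √(4 + L))
1/(755450 + (-193 + s(C(-4)))²) = 1/(755450 + (-193 + √(4 + 1))²) = 1/(755450 + (-193 + √5)²)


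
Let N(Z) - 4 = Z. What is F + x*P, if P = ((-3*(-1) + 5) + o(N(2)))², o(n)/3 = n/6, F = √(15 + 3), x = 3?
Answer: 363 + 3*√2 ≈ 367.24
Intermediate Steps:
N(Z) = 4 + Z
F = 3*√2 (F = √18 = 3*√2 ≈ 4.2426)
o(n) = n/2 (o(n) = 3*(n/6) = n/2)
P = 121 (P = ((-3*(-1) + 5) + (4 + 2)/2)² = ((3 + 5) + (½)*6)² = (8 + 3)² = 11² = 121)
F + x*P = 3*√2 + 3*121 = 3*√2 + 363 = 363 + 3*√2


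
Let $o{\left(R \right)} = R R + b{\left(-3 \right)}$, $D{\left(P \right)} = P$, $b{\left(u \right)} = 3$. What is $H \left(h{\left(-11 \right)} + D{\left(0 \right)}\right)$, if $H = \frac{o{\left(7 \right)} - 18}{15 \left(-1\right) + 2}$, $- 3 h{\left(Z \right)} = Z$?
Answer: $- \frac{374}{39} \approx -9.5897$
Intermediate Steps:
$o{\left(R \right)} = 3 + R^{2}$ ($o{\left(R \right)} = R R + 3 = R^{2} + 3 = 3 + R^{2}$)
$h{\left(Z \right)} = - \frac{Z}{3}$
$H = - \frac{34}{13}$ ($H = \frac{\left(3 + 7^{2}\right) - 18}{15 \left(-1\right) + 2} = \frac{\left(3 + 49\right) - 18}{-15 + 2} = \frac{52 - 18}{-13} = 34 \left(- \frac{1}{13}\right) = - \frac{34}{13} \approx -2.6154$)
$H \left(h{\left(-11 \right)} + D{\left(0 \right)}\right) = - \frac{34 \left(\left(- \frac{1}{3}\right) \left(-11\right) + 0\right)}{13} = - \frac{34 \left(\frac{11}{3} + 0\right)}{13} = \left(- \frac{34}{13}\right) \frac{11}{3} = - \frac{374}{39}$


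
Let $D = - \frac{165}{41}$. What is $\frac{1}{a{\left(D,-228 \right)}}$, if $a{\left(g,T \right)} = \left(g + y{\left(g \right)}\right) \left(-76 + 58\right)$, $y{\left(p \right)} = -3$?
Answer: $\frac{41}{5184} \approx 0.007909$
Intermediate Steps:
$D = - \frac{165}{41}$ ($D = \left(-165\right) \frac{1}{41} = - \frac{165}{41} \approx -4.0244$)
$a{\left(g,T \right)} = 54 - 18 g$ ($a{\left(g,T \right)} = \left(g - 3\right) \left(-76 + 58\right) = \left(-3 + g\right) \left(-18\right) = 54 - 18 g$)
$\frac{1}{a{\left(D,-228 \right)}} = \frac{1}{54 - - \frac{2970}{41}} = \frac{1}{54 + \frac{2970}{41}} = \frac{1}{\frac{5184}{41}} = \frac{41}{5184}$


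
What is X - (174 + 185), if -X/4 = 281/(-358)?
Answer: -63699/179 ≈ -355.86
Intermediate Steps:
X = 562/179 (X = -1124/(-358) = -1124*(-1)/358 = -4*(-281/358) = 562/179 ≈ 3.1397)
X - (174 + 185) = 562/179 - (174 + 185) = 562/179 - 1*359 = 562/179 - 359 = -63699/179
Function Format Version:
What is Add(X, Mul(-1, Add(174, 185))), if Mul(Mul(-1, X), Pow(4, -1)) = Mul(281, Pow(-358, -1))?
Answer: Rational(-63699, 179) ≈ -355.86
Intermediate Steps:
X = Rational(562, 179) (X = Mul(-4, Mul(281, Pow(-358, -1))) = Mul(-4, Mul(281, Rational(-1, 358))) = Mul(-4, Rational(-281, 358)) = Rational(562, 179) ≈ 3.1397)
Add(X, Mul(-1, Add(174, 185))) = Add(Rational(562, 179), Mul(-1, Add(174, 185))) = Add(Rational(562, 179), Mul(-1, 359)) = Add(Rational(562, 179), -359) = Rational(-63699, 179)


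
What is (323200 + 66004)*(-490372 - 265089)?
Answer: -294028443044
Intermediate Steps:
(323200 + 66004)*(-490372 - 265089) = 389204*(-755461) = -294028443044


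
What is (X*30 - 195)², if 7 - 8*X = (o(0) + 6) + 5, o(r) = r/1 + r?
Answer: 44100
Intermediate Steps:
o(r) = 2*r (o(r) = 1*r + r = r + r = 2*r)
X = -½ (X = 7/8 - ((2*0 + 6) + 5)/8 = 7/8 - ((0 + 6) + 5)/8 = 7/8 - (6 + 5)/8 = 7/8 - ⅛*11 = 7/8 - 11/8 = -½ ≈ -0.50000)
(X*30 - 195)² = (-½*30 - 195)² = (-15 - 195)² = (-210)² = 44100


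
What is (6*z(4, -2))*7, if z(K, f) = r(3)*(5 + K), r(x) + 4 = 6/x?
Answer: -756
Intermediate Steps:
r(x) = -4 + 6/x
z(K, f) = -10 - 2*K (z(K, f) = (-4 + 6/3)*(5 + K) = (-4 + 6*(⅓))*(5 + K) = (-4 + 2)*(5 + K) = -2*(5 + K) = -10 - 2*K)
(6*z(4, -2))*7 = (6*(-10 - 2*4))*7 = (6*(-10 - 8))*7 = (6*(-18))*7 = -108*7 = -756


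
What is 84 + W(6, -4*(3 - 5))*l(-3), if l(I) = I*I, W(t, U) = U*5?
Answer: 444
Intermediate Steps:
W(t, U) = 5*U
l(I) = I²
84 + W(6, -4*(3 - 5))*l(-3) = 84 + (5*(-4*(3 - 5)))*(-3)² = 84 + (5*(-4*(-2)))*9 = 84 + (5*8)*9 = 84 + 40*9 = 84 + 360 = 444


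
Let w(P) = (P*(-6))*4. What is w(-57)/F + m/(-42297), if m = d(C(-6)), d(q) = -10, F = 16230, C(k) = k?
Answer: 9670766/114413385 ≈ 0.084525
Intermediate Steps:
w(P) = -24*P (w(P) = -6*P*4 = -24*P)
m = -10
w(-57)/F + m/(-42297) = -24*(-57)/16230 - 10/(-42297) = 1368*(1/16230) - 10*(-1/42297) = 228/2705 + 10/42297 = 9670766/114413385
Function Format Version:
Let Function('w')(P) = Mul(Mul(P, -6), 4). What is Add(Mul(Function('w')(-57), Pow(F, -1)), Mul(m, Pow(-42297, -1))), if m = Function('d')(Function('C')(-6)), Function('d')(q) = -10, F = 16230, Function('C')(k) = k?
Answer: Rational(9670766, 114413385) ≈ 0.084525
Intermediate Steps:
Function('w')(P) = Mul(-24, P) (Function('w')(P) = Mul(Mul(-6, P), 4) = Mul(-24, P))
m = -10
Add(Mul(Function('w')(-57), Pow(F, -1)), Mul(m, Pow(-42297, -1))) = Add(Mul(Mul(-24, -57), Pow(16230, -1)), Mul(-10, Pow(-42297, -1))) = Add(Mul(1368, Rational(1, 16230)), Mul(-10, Rational(-1, 42297))) = Add(Rational(228, 2705), Rational(10, 42297)) = Rational(9670766, 114413385)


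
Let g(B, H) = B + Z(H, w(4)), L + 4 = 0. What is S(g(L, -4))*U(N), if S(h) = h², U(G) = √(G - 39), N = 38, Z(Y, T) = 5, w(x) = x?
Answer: I ≈ 1.0*I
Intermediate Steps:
L = -4 (L = -4 + 0 = -4)
g(B, H) = 5 + B (g(B, H) = B + 5 = 5 + B)
U(G) = √(-39 + G)
S(g(L, -4))*U(N) = (5 - 4)²*√(-39 + 38) = 1²*√(-1) = 1*I = I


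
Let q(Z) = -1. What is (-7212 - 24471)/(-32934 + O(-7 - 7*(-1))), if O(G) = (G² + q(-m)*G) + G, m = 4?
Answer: 10561/10978 ≈ 0.96202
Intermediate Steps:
O(G) = G² (O(G) = (G² - G) + G = G²)
(-7212 - 24471)/(-32934 + O(-7 - 7*(-1))) = (-7212 - 24471)/(-32934 + (-7 - 7*(-1))²) = -31683/(-32934 + (-7 + 7)²) = -31683/(-32934 + 0²) = -31683/(-32934 + 0) = -31683/(-32934) = -31683*(-1/32934) = 10561/10978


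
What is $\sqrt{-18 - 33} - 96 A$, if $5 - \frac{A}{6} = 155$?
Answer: $86400 + i \sqrt{51} \approx 86400.0 + 7.1414 i$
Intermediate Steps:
$A = -900$ ($A = 30 - 930 = -900$)
$\sqrt{-18 - 33} - 96 A = \sqrt{-18 - 33} - -86400 = \sqrt{-51} + 86400 = i \sqrt{51} + 86400 = 86400 + i \sqrt{51}$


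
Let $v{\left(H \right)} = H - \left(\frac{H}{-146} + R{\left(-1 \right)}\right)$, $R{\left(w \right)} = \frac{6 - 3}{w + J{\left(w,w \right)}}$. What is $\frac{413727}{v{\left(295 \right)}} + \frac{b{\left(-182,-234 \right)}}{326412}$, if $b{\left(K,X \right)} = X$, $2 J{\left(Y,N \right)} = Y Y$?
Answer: $\frac{365122711965}{267422098} \approx 1365.3$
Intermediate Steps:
$J{\left(Y,N \right)} = \frac{Y^{2}}{2}$ ($J{\left(Y,N \right)} = \frac{Y Y}{2} = \frac{Y^{2}}{2}$)
$R{\left(w \right)} = \frac{3}{w + \frac{w^{2}}{2}}$ ($R{\left(w \right)} = \frac{6 - 3}{w + \frac{w^{2}}{2}} = \frac{3}{w + \frac{w^{2}}{2}}$)
$v{\left(H \right)} = 6 + \frac{147 H}{146}$ ($v{\left(H \right)} = H - \left(\frac{H}{-146} + \frac{6}{\left(-1\right) \left(2 - 1\right)}\right) = H - \left(H \left(- \frac{1}{146}\right) + 6 \left(-1\right) 1^{-1}\right) = H - \left(- \frac{H}{146} + 6 \left(-1\right) 1\right) = H - \left(- \frac{H}{146} - 6\right) = H - \left(-6 - \frac{H}{146}\right) = H + \left(6 + \frac{H}{146}\right) = 6 + \frac{147 H}{146}$)
$\frac{413727}{v{\left(295 \right)}} + \frac{b{\left(-182,-234 \right)}}{326412} = \frac{413727}{6 + \frac{147}{146} \cdot 295} - \frac{234}{326412} = \frac{413727}{6 + \frac{43365}{146}} - \frac{13}{18134} = \frac{413727}{\frac{44241}{146}} - \frac{13}{18134} = 413727 \cdot \frac{146}{44241} - \frac{13}{18134} = \frac{20134714}{14747} - \frac{13}{18134} = \frac{365122711965}{267422098}$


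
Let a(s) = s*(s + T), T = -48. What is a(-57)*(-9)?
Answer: -53865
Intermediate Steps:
a(s) = s*(-48 + s) (a(s) = s*(s - 48) = s*(-48 + s))
a(-57)*(-9) = -57*(-48 - 57)*(-9) = -57*(-105)*(-9) = 5985*(-9) = -53865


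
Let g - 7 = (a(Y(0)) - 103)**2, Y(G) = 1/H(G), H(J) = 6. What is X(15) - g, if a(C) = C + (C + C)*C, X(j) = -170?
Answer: -869962/81 ≈ -10740.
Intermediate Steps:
Y(G) = 1/6
a(C) = C + 2*C**2 (a(C) = C + (2*C)*C = C + 2*C**2)
g = 856192/81 (g = 7 + ((1 + 2*(1/6))/6 - 103)**2 = 7 + ((1 + 1/3)/6 - 103)**2 = 7 + ((1/6)*(4/3) - 103)**2 = 7 + (2/9 - 103)**2 = 7 + (-925/9)**2 = 7 + 855625/81 = 856192/81 ≈ 10570.)
X(15) - g = -170 - 1*856192/81 = -170 - 856192/81 = -869962/81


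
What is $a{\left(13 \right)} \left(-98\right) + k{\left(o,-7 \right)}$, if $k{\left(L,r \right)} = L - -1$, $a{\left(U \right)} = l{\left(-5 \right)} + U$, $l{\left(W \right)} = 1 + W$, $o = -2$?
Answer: $-883$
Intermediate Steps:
$a{\left(U \right)} = -4 + U$ ($a{\left(U \right)} = \left(1 - 5\right) + U = -4 + U$)
$k{\left(L,r \right)} = 1 + L$ ($k{\left(L,r \right)} = L + 1 = 1 + L$)
$a{\left(13 \right)} \left(-98\right) + k{\left(o,-7 \right)} = \left(-4 + 13\right) \left(-98\right) + \left(1 - 2\right) = 9 \left(-98\right) - 1 = -882 - 1 = -883$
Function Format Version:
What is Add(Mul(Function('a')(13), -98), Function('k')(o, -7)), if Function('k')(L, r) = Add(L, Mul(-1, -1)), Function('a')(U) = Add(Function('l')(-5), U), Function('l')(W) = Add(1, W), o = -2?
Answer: -883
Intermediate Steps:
Function('a')(U) = Add(-4, U) (Function('a')(U) = Add(Add(1, -5), U) = Add(-4, U))
Function('k')(L, r) = Add(1, L) (Function('k')(L, r) = Add(L, 1) = Add(1, L))
Add(Mul(Function('a')(13), -98), Function('k')(o, -7)) = Add(Mul(Add(-4, 13), -98), Add(1, -2)) = Add(Mul(9, -98), -1) = Add(-882, -1) = -883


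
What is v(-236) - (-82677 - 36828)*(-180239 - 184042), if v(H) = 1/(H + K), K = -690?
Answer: -40311929238031/926 ≈ -4.3533e+10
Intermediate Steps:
v(H) = 1/(-690 + H) (v(H) = 1/(H - 690) = 1/(-690 + H))
v(-236) - (-82677 - 36828)*(-180239 - 184042) = 1/(-690 - 236) - (-82677 - 36828)*(-180239 - 184042) = 1/(-926) - (-119505)*(-364281) = -1/926 - 1*43533400905 = -1/926 - 43533400905 = -40311929238031/926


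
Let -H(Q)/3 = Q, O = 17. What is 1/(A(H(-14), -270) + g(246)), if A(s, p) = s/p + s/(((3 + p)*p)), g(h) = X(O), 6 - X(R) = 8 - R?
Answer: 12015/178363 ≈ 0.067363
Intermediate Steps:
X(R) = -2 + R (X(R) = 6 - (8 - R) = 6 + (-8 + R) = -2 + R)
H(Q) = -3*Q
g(h) = 15 (g(h) = -2 + 17 = 15)
A(s, p) = s/p + s/(p*(3 + p)) (A(s, p) = s/p + s/((p*(3 + p))) = s/p + s*(1/(p*(3 + p))) = s/p + s/(p*(3 + p)))
1/(A(H(-14), -270) + g(246)) = 1/(-3*(-14)*(4 - 270)/(-270*(3 - 270)) + 15) = 1/(42*(-1/270)*(-266)/(-267) + 15) = 1/(42*(-1/270)*(-1/267)*(-266) + 15) = 1/(-1862/12015 + 15) = 1/(178363/12015) = 12015/178363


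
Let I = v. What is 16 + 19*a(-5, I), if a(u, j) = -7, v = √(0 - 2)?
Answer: -117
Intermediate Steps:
v = I*√2 (v = √(-2) = I*√2 ≈ 1.4142*I)
I = I*√2 ≈ 1.4142*I
16 + 19*a(-5, I) = 16 + 19*(-7) = 16 - 133 = -117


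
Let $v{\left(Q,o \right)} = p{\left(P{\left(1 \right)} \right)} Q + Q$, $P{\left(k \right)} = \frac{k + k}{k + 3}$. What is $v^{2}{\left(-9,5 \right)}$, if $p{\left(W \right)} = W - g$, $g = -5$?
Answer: $\frac{13689}{4} \approx 3422.3$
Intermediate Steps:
$P{\left(k \right)} = \frac{2 k}{3 + k}$
$p{\left(W \right)} = 5 + W$ ($p{\left(W \right)} = W - -5 = W + 5 = 5 + W$)
$v{\left(Q,o \right)} = \frac{13 Q}{2}$ ($v{\left(Q,o \right)} = \left(5 + 2 \cdot 1 \frac{1}{3 + 1}\right) Q + Q = \left(5 + 2 \cdot 1 \cdot \frac{1}{4}\right) Q + Q = \left(5 + \frac{1}{2}\right) Q + Q = \frac{11 Q}{2} + Q = \frac{13 Q}{2}$)
$v^{2}{\left(-9,5 \right)} = \left(\frac{13}{2} \left(-9\right)\right)^{2} = \left(- \frac{117}{2}\right)^{2} = \frac{13689}{4}$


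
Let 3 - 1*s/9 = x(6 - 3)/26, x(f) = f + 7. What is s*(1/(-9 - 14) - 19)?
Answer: -134028/299 ≈ -448.25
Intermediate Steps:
x(f) = 7 + f
s = 306/13 (s = 27 - 9*(7 + (6 - 3))/26 = 27 - 9*(7 + 3)/26 = 27 - 90/26 = 27 - 9*5/13 = 27 - 45/13 = 306/13 ≈ 23.538)
s*(1/(-9 - 14) - 19) = 306*(1/(-9 - 14) - 19)/13 = 306*(1/(-23) - 19)/13 = 306*(-1/23 - 19)/13 = (306/13)*(-438/23) = -134028/299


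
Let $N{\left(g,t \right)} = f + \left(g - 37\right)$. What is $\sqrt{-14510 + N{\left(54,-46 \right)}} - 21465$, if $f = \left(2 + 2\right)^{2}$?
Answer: $-21465 + i \sqrt{14477} \approx -21465.0 + 120.32 i$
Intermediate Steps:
$f = 16$ ($f = 4^{2} = 16$)
$N{\left(g,t \right)} = -21 + g$ ($N{\left(g,t \right)} = 16 + \left(g - 37\right) = 16 + \left(-37 + g\right) = -21 + g$)
$\sqrt{-14510 + N{\left(54,-46 \right)}} - 21465 = \sqrt{-14510 + \left(-21 + 54\right)} - 21465 = \sqrt{-14510 + 33} - 21465 = \sqrt{-14477} - 21465 = i \sqrt{14477} - 21465 = -21465 + i \sqrt{14477}$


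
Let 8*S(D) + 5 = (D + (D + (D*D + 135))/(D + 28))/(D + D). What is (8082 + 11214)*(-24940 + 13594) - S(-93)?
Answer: -3529190538301/16120 ≈ -2.1893e+8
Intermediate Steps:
S(D) = -5/8 + (D + (135 + D + D²)/(28 + D))/(16*D) (S(D) = -5/8 + ((D + (D + (D*D + 135))/(D + 28))/(D + D))/8 = -5/8 + ((D + (D + (D² + 135))/(28 + D))/((2*D)))/8 = -5/8 + ((D + (D + (135 + D²))/(28 + D))*(1/(2*D)))/8 = -5/8 + ((D + (135 + D + D²)/(28 + D))*(1/(2*D)))/8 = -5/8 + ((D + (135 + D + D²)/(28 + D))/(2*D))/8 = -5/8 + (D + (135 + D + D²)/(28 + D))/(16*D))
(8082 + 11214)*(-24940 + 13594) - S(-93) = (8082 + 11214)*(-24940 + 13594) - (135 - 251*(-93) - 8*(-93)²)/(16*(-93)*(28 - 93)) = 19296*(-11346) - (-1)*(135 + 23343 - 8*8649)/(16*93*(-65)) = -218932416 - (-1)*(-1)*(135 + 23343 - 69192)/(16*93*65) = -218932416 - (-1)*(-1)*(-45714)/(16*93*65) = -218932416 - 1*(-7619/16120) = -218932416 + 7619/16120 = -3529190538301/16120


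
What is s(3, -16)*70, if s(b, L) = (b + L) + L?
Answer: -2030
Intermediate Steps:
s(b, L) = b + 2*L (s(b, L) = (L + b) + L = b + 2*L)
s(3, -16)*70 = (3 + 2*(-16))*70 = (3 - 32)*70 = -29*70 = -2030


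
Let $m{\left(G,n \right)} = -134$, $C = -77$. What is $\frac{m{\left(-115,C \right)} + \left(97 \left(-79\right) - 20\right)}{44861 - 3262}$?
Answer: $- \frac{7817}{41599} \approx -0.18791$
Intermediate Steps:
$\frac{m{\left(-115,C \right)} + \left(97 \left(-79\right) - 20\right)}{44861 - 3262} = \frac{-134 + \left(97 \left(-79\right) - 20\right)}{44861 - 3262} = \frac{-134 - 7683}{41599} = \left(-134 - 7683\right) \frac{1}{41599} = \left(-7817\right) \frac{1}{41599} = - \frac{7817}{41599}$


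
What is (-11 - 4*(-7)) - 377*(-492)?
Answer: 185501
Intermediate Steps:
(-11 - 4*(-7)) - 377*(-492) = (-11 + 28) + 185484 = 17 + 185484 = 185501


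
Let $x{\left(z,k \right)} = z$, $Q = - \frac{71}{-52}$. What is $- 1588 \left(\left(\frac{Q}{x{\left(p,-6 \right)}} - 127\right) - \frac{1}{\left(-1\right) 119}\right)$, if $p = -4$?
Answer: $\frac{1251242765}{6188} \approx 2.022 \cdot 10^{5}$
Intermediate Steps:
$Q = \frac{71}{52}$ ($Q = \left(-71\right) \left(- \frac{1}{52}\right) = \frac{71}{52} \approx 1.3654$)
$- 1588 \left(\left(\frac{Q}{x{\left(p,-6 \right)}} - 127\right) - \frac{1}{\left(-1\right) 119}\right) = - 1588 \left(\left(\frac{71}{52 \left(-4\right)} - 127\right) - \frac{1}{\left(-1\right) 119}\right) = - 1588 \left(\left(\frac{71}{52} \left(- \frac{1}{4}\right) - 127\right) - \frac{1}{-119}\right) = - 1588 \left(\left(- \frac{71}{208} - 127\right) - - \frac{1}{119}\right) = - 1588 \left(- \frac{26487}{208} + \frac{1}{119}\right) = \left(-1588\right) \left(- \frac{3151745}{24752}\right) = \frac{1251242765}{6188}$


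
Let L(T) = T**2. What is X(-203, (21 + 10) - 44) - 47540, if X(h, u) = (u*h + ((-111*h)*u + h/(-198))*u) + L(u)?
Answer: 745139671/198 ≈ 3.7633e+6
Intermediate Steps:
X(h, u) = u**2 + h*u + u*(-h/198 - 111*h*u) (X(h, u) = (u*h + ((-111*h)*u + h/(-198))*u) + u**2 = (h*u + (-111*h*u + h*(-1/198))*u) + u**2 = (h*u + (-111*h*u - h/198)*u) + u**2 = (h*u + (-h/198 - 111*h*u)*u) + u**2 = (h*u + u*(-h/198 - 111*h*u)) + u**2 = u**2 + h*u + u*(-h/198 - 111*h*u))
X(-203, (21 + 10) - 44) - 47540 = ((21 + 10) - 44)*(197*(-203) + 198*((21 + 10) - 44) - 21978*(-203)*((21 + 10) - 44))/198 - 47540 = (31 - 44)*(-39991 + 198*(31 - 44) - 21978*(-203)*(31 - 44))/198 - 47540 = (1/198)*(-13)*(-39991 + 198*(-13) - 21978*(-203)*(-13)) - 47540 = (1/198)*(-13)*(-39991 - 2574 - 57999942) - 47540 = (1/198)*(-13)*(-58042507) - 47540 = 754552591/198 - 47540 = 745139671/198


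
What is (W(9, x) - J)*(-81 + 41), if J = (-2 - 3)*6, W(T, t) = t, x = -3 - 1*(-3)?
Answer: -1200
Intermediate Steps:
x = 0 (x = -3 + 3 = 0)
J = -30 (J = -5*6 = -30)
(W(9, x) - J)*(-81 + 41) = (0 - 1*(-30))*(-81 + 41) = (0 + 30)*(-40) = 30*(-40) = -1200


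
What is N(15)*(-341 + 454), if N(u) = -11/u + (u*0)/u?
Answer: -1243/15 ≈ -82.867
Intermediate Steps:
N(u) = -11/u (N(u) = -11/u + 0/u = -11/u + 0 = -11/u)
N(15)*(-341 + 454) = (-11/15)*(-341 + 454) = -11*1/15*113 = -11/15*113 = -1243/15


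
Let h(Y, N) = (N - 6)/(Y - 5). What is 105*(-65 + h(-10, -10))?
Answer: -6713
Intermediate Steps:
h(Y, N) = (-6 + N)/(-5 + Y)
105*(-65 + h(-10, -10)) = 105*(-65 + (-6 - 10)/(-5 - 10)) = 105*(-65 - 16/(-15)) = 105*(-65 - 1/15*(-16)) = 105*(-65 + 16/15) = 105*(-959/15) = -6713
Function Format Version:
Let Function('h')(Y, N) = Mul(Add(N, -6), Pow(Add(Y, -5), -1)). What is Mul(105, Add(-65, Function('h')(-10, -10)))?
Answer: -6713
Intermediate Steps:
Function('h')(Y, N) = Mul(Pow(Add(-5, Y), -1), Add(-6, N)) (Function('h')(Y, N) = Mul(Add(-6, N), Pow(Add(-5, Y), -1)) = Mul(Pow(Add(-5, Y), -1), Add(-6, N)))
Mul(105, Add(-65, Function('h')(-10, -10))) = Mul(105, Add(-65, Mul(Pow(Add(-5, -10), -1), Add(-6, -10)))) = Mul(105, Add(-65, Mul(Pow(-15, -1), -16))) = Mul(105, Add(-65, Mul(Rational(-1, 15), -16))) = Mul(105, Add(-65, Rational(16, 15))) = Mul(105, Rational(-959, 15)) = -6713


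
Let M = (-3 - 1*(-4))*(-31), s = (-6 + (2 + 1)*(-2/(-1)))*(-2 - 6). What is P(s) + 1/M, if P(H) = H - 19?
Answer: -590/31 ≈ -19.032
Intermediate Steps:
s = 0 (s = (-6 + 3*(-2*(-1)))*(-8) = (-6 + 3*2)*(-8) = (-6 + 6)*(-8) = 0*(-8) = 0)
M = -31 (M = (-3 + 4)*(-31) = 1*(-31) = -31)
P(H) = -19 + H
P(s) + 1/M = (-19 + 0) + 1/(-31) = -19 - 1/31 = -590/31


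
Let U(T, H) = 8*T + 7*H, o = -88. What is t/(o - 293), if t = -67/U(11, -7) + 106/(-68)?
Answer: 4345/505206 ≈ 0.0086005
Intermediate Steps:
U(T, H) = 7*H + 8*T
t = -4345/1326 (t = -67/(7*(-7) + 8*11) + 106/(-68) = -67/(-49 + 88) + 106*(-1/68) = -67/39 - 53/34 = -4345/1326 ≈ -3.2768)
t/(o - 293) = -4345/1326/(-88 - 293) = -4345/1326/(-381) = -1/381*(-4345/1326) = 4345/505206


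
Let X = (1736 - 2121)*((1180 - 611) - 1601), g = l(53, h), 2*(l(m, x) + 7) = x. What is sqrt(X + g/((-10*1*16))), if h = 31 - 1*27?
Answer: sqrt(25428482)/8 ≈ 630.33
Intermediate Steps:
h = 4 (h = 31 - 27 = 4)
l(m, x) = -7 + x/2
g = -5 (g = -7 + (1/2)*4 = -7 + 2 = -5)
X = 397320 (X = -385*(569 - 1601) = -385*(-1032) = 397320)
sqrt(X + g/((-10*1*16))) = sqrt(397320 - 5/(-10*1*16)) = sqrt(397320 - 5/((-10*16))) = sqrt(397320 - 5/(-160)) = sqrt(397320 - 5*(-1/160)) = sqrt(397320 + 1/32) = sqrt(12714241/32) = sqrt(25428482)/8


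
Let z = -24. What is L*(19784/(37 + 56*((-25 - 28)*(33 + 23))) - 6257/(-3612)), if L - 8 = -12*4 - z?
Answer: -3873088556/150052413 ≈ -25.812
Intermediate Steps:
L = -16 (L = 8 + (-12*4 - 1*(-24)) = 8 + (-48 + 24) = 8 - 24 = -16)
L*(19784/(37 + 56*((-25 - 28)*(33 + 23))) - 6257/(-3612)) = -16*(19784/(37 + 56*((-25 - 28)*(33 + 23))) - 6257/(-3612)) = -16*(19784/(37 + 56*(-53*56)) - 6257*(-1/3612)) = -16*(19784/(37 + 56*(-2968)) + 6257/3612) = -16*(19784/(37 - 166208) + 6257/3612) = -16*(19784/(-166171) + 6257/3612) = -16*(19784*(-1/166171) + 6257/3612) = -16*(-19784/166171 + 6257/3612) = -16*968272139/600209652 = -3873088556/150052413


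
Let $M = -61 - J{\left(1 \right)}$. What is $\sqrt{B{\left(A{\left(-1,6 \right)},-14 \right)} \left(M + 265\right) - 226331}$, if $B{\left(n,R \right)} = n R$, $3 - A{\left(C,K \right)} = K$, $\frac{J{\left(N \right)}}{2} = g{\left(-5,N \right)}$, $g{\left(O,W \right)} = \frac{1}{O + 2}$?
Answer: $i \sqrt{217735} \approx 466.62 i$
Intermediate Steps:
$g{\left(O,W \right)} = \frac{1}{2 + O}$
$J{\left(N \right)} = - \frac{2}{3}$ ($J{\left(N \right)} = \frac{2}{2 - 5} = \frac{2}{-3} = 2 \left(- \frac{1}{3}\right) = - \frac{2}{3}$)
$A{\left(C,K \right)} = 3 - K$
$B{\left(n,R \right)} = R n$
$M = - \frac{181}{3}$ ($M = -61 - - \frac{2}{3} = -61 + \frac{2}{3} = - \frac{181}{3} \approx -60.333$)
$\sqrt{B{\left(A{\left(-1,6 \right)},-14 \right)} \left(M + 265\right) - 226331} = \sqrt{- 14 \left(3 - 6\right) \left(- \frac{181}{3} + 265\right) - 226331} = \sqrt{- 14 \left(3 - 6\right) \frac{614}{3} - 226331} = \sqrt{\left(-14\right) \left(-3\right) \frac{614}{3} - 226331} = \sqrt{42 \cdot \frac{614}{3} - 226331} = \sqrt{8596 - 226331} = \sqrt{-217735} = i \sqrt{217735}$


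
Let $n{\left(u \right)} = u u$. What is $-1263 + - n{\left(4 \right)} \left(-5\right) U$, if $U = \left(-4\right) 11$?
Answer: $-4783$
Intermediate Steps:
$n{\left(u \right)} = u^{2}$
$U = -44$
$-1263 + - n{\left(4 \right)} \left(-5\right) U = -1263 + - 4^{2} \left(-5\right) \left(-44\right) = -1263 + \left(-1\right) 16 \left(-5\right) \left(-44\right) = -1263 + \left(-16\right) \left(-5\right) \left(-44\right) = -1263 + 80 \left(-44\right) = -1263 - 3520 = -4783$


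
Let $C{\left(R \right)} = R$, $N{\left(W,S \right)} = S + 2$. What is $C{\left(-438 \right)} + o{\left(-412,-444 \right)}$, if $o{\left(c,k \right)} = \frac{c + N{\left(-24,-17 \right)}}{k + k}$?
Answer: $- \frac{388517}{888} \approx -437.52$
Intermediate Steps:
$N{\left(W,S \right)} = 2 + S$
$o{\left(c,k \right)} = \frac{-15 + c}{2 k}$ ($o{\left(c,k \right)} = \frac{c + \left(2 - 17\right)}{k + k} = \frac{c - 15}{2 k} = \left(-15 + c\right) \frac{1}{2 k} = \frac{-15 + c}{2 k}$)
$C{\left(-438 \right)} + o{\left(-412,-444 \right)} = -438 + \frac{-15 - 412}{2 \left(-444\right)} = -438 + \frac{1}{2} \left(- \frac{1}{444}\right) \left(-427\right) = -438 + \frac{427}{888} = - \frac{388517}{888}$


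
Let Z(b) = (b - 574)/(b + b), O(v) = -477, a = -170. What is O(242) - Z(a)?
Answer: -40731/85 ≈ -479.19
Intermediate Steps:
Z(b) = (-574 + b)/(2*b) (Z(b) = (-574 + b)/((2*b)) = (-574 + b)*(1/(2*b)) = (-574 + b)/(2*b))
O(242) - Z(a) = -477 - (-574 - 170)/(2*(-170)) = -477 - (-1)*(-744)/(2*170) = -477 - 1*186/85 = -477 - 186/85 = -40731/85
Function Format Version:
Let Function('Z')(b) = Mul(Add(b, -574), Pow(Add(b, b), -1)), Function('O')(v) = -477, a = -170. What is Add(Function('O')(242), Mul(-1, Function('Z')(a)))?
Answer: Rational(-40731, 85) ≈ -479.19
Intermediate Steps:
Function('Z')(b) = Mul(Rational(1, 2), Pow(b, -1), Add(-574, b)) (Function('Z')(b) = Mul(Add(-574, b), Pow(Mul(2, b), -1)) = Mul(Add(-574, b), Mul(Rational(1, 2), Pow(b, -1))) = Mul(Rational(1, 2), Pow(b, -1), Add(-574, b)))
Add(Function('O')(242), Mul(-1, Function('Z')(a))) = Add(-477, Mul(-1, Mul(Rational(1, 2), Pow(-170, -1), Add(-574, -170)))) = Add(-477, Mul(-1, Mul(Rational(1, 2), Rational(-1, 170), -744))) = Add(-477, Mul(-1, Rational(186, 85))) = Add(-477, Rational(-186, 85)) = Rational(-40731, 85)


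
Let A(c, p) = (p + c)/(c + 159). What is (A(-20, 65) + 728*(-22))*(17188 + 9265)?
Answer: -58889113087/139 ≈ -4.2366e+8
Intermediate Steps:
A(c, p) = (c + p)/(159 + c)
(A(-20, 65) + 728*(-22))*(17188 + 9265) = ((-20 + 65)/(159 - 20) + 728*(-22))*(17188 + 9265) = (45/139 - 16016)*26453 = -2226179/139*26453 = -58889113087/139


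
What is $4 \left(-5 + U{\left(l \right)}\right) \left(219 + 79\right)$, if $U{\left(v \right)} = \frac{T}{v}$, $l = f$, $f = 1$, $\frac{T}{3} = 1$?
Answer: $-2384$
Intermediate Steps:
$T = 3$ ($T = 3 \cdot 1 = 3$)
$l = 1$
$U{\left(v \right)} = \frac{3}{v}$
$4 \left(-5 + U{\left(l \right)}\right) \left(219 + 79\right) = 4 \left(-5 + \frac{3}{1}\right) \left(219 + 79\right) = 4 \left(-5 + 3 \cdot 1\right) 298 = 4 \left(-5 + 3\right) 298 = 4 \left(-2\right) 298 = \left(-8\right) 298 = -2384$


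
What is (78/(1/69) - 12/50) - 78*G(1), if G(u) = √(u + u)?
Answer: 134544/25 - 78*√2 ≈ 5271.5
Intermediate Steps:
G(u) = √2*√u (G(u) = √(2*u) = √2*√u)
(78/(1/69) - 12/50) - 78*G(1) = (78/(1/69) - 12/50) - 78*√2*√1 = (78/(1/69) - 12*1/50) - 78*√2 = (78*69 - 6/25) - 78*√2 = (5382 - 6/25) - 78*√2 = 134544/25 - 78*√2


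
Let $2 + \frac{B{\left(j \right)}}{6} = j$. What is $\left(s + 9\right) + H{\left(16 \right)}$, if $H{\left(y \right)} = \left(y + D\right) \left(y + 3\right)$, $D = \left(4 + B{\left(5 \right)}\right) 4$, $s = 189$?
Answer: $2174$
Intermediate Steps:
$B{\left(j \right)} = -12 + 6 j$
$D = 88$ ($D = \left(4 + \left(-12 + 6 \cdot 5\right)\right) 4 = \left(4 + \left(-12 + 30\right)\right) 4 = \left(4 + 18\right) 4 = 22 \cdot 4 = 88$)
$H{\left(y \right)} = \left(3 + y\right) \left(88 + y\right)$ ($H{\left(y \right)} = \left(y + 88\right) \left(y + 3\right) = \left(88 + y\right) \left(3 + y\right) = \left(3 + y\right) \left(88 + y\right)$)
$\left(s + 9\right) + H{\left(16 \right)} = \left(189 + 9\right) + \left(264 + 16^{2} + 91 \cdot 16\right) = 198 + \left(264 + 256 + 1456\right) = 198 + 1976 = 2174$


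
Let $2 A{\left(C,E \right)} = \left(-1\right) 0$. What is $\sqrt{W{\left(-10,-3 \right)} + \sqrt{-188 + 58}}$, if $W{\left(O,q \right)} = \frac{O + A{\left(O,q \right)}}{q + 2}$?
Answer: $\sqrt{10 + i \sqrt{130}} \approx 3.5472 + 1.6071 i$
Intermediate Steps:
$A{\left(C,E \right)} = 0$ ($A{\left(C,E \right)} = \frac{\left(-1\right) 0}{2} = \frac{1}{2} \cdot 0 = 0$)
$W{\left(O,q \right)} = \frac{O}{2 + q}$ ($W{\left(O,q \right)} = \frac{O + 0}{q + 2} = \frac{O}{2 + q}$)
$\sqrt{W{\left(-10,-3 \right)} + \sqrt{-188 + 58}} = \sqrt{- \frac{10}{2 - 3} + \sqrt{-188 + 58}} = \sqrt{- \frac{10}{-1} + \sqrt{-130}} = \sqrt{\left(-10\right) \left(-1\right) + i \sqrt{130}} = \sqrt{10 + i \sqrt{130}}$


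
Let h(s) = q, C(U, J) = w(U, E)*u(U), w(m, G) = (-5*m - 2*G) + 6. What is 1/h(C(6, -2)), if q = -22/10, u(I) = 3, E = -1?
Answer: -5/11 ≈ -0.45455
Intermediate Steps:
w(m, G) = 6 - 5*m - 2*G
C(U, J) = 24 - 15*U (C(U, J) = (6 - 5*U - 2*(-1))*3 = (6 - 5*U + 2)*3 = (8 - 5*U)*3 = 24 - 15*U)
q = -11/5 (q = -22*1/10 = -11/5 ≈ -2.2000)
h(s) = -11/5
1/h(C(6, -2)) = 1/(-11/5) = -5/11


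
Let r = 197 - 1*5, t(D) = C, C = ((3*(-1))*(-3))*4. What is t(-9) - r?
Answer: -156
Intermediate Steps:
C = 36 (C = -3*(-3)*4 = 9*4 = 36)
t(D) = 36
r = 192 (r = 197 - 5 = 192)
t(-9) - r = 36 - 1*192 = 36 - 192 = -156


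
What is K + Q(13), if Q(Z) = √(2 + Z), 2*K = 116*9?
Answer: 522 + √15 ≈ 525.87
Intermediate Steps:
K = 522 (K = (116*9)/2 = (½)*1044 = 522)
K + Q(13) = 522 + √(2 + 13) = 522 + √15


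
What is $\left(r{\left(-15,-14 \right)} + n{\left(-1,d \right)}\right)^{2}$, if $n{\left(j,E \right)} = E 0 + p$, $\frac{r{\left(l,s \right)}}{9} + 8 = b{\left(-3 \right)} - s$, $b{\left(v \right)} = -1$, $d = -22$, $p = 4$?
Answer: $2401$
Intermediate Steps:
$r{\left(l,s \right)} = -81 - 9 s$ ($r{\left(l,s \right)} = -72 + 9 \left(-1 - s\right) = -72 - \left(9 + 9 s\right) = -81 - 9 s$)
$n{\left(j,E \right)} = 4$ ($n{\left(j,E \right)} = E 0 + 4 = 0 + 4 = 4$)
$\left(r{\left(-15,-14 \right)} + n{\left(-1,d \right)}\right)^{2} = \left(\left(-81 - -126\right) + 4\right)^{2} = \left(\left(-81 + 126\right) + 4\right)^{2} = \left(45 + 4\right)^{2} = 49^{2} = 2401$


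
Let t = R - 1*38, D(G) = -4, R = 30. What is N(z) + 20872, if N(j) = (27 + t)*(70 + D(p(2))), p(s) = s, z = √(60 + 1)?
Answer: 22126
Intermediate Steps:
z = √61 ≈ 7.8102
t = -8 (t = 30 - 1*38 = 30 - 38 = -8)
N(j) = 1254 (N(j) = (27 - 8)*(70 - 4) = 19*66 = 1254)
N(z) + 20872 = 1254 + 20872 = 22126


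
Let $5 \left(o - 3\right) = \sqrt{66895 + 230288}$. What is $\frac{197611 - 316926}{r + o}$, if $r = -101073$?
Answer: $\frac{100493058750}{85126108439} + \frac{596575 \sqrt{297183}}{255378325317} \approx 1.1818$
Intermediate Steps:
$o = 3 + \frac{\sqrt{297183}}{5}$ ($o = 3 + \frac{\sqrt{66895 + 230288}}{5} = 3 + \frac{\sqrt{297183}}{5} \approx 112.03$)
$\frac{197611 - 316926}{r + o} = \frac{197611 - 316926}{-101073 + \left(3 + \frac{\sqrt{297183}}{5}\right)} = - \frac{119315}{-101070 + \frac{\sqrt{297183}}{5}}$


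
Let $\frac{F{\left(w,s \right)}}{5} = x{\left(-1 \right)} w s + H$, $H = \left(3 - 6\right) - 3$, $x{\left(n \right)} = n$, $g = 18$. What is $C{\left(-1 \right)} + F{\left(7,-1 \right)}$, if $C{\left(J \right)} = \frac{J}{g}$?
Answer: $\frac{89}{18} \approx 4.9444$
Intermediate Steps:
$C{\left(J \right)} = \frac{J}{18}$
$H = -6$ ($H = -3 - 3 = -6$)
$F{\left(w,s \right)} = -30 - 5 s w$ ($F{\left(w,s \right)} = 5 \left(- w s - 6\right) = 5 \left(- s w - 6\right) = 5 \left(-6 - s w\right) = -30 - 5 s w$)
$C{\left(-1 \right)} + F{\left(7,-1 \right)} = \frac{1}{18} \left(-1\right) - \left(30 - 35\right) = - \frac{1}{18} + \left(-30 + 35\right) = - \frac{1}{18} + 5 = \frac{89}{18}$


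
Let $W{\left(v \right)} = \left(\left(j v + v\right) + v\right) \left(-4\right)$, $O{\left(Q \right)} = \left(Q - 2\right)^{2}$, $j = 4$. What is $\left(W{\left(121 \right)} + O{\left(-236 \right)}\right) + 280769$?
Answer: $334509$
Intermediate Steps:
$O{\left(Q \right)} = \left(-2 + Q\right)^{2}$
$W{\left(v \right)} = - 24 v$ ($W{\left(v \right)} = \left(\left(4 v + v\right) + v\right) \left(-4\right) = \left(5 v + v\right) \left(-4\right) = 6 v \left(-4\right) = - 24 v$)
$\left(W{\left(121 \right)} + O{\left(-236 \right)}\right) + 280769 = \left(\left(-24\right) 121 + \left(-2 - 236\right)^{2}\right) + 280769 = \left(-2904 + \left(-238\right)^{2}\right) + 280769 = \left(-2904 + 56644\right) + 280769 = 53740 + 280769 = 334509$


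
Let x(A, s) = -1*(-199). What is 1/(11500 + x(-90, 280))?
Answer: 1/11699 ≈ 8.5477e-5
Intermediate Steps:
x(A, s) = 199
1/(11500 + x(-90, 280)) = 1/(11500 + 199) = 1/11699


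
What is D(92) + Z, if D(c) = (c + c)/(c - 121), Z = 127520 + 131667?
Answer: 7516239/29 ≈ 2.5918e+5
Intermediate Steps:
Z = 259187
D(c) = 2*c/(-121 + c) (D(c) = (2*c)/(-121 + c) = 2*c/(-121 + c))
D(92) + Z = 2*92/(-121 + 92) + 259187 = 2*92/(-29) + 259187 = 2*92*(-1/29) + 259187 = -184/29 + 259187 = 7516239/29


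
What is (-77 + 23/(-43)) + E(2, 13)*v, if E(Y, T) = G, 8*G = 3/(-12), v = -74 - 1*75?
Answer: -100281/1376 ≈ -72.879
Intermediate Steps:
v = -149 (v = -74 - 75 = -149)
G = -1/32 (G = (3/(-12))/8 = (3*(-1/12))/8 = (1/8)*(-1/4) = -1/32 ≈ -0.031250)
E(Y, T) = -1/32
(-77 + 23/(-43)) + E(2, 13)*v = (-77 + 23/(-43)) - 1/32*(-149) = (-77 + 23*(-1/43)) + 149/32 = (-77 - 23/43) + 149/32 = -3334/43 + 149/32 = -100281/1376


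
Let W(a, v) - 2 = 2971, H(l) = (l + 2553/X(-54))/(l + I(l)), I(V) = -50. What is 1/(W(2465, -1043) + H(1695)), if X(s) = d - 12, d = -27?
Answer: 21385/63598789 ≈ 0.00033625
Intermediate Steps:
X(s) = -39 (X(s) = -27 - 12 = -39)
H(l) = (-851/13 + l)/(-50 + l) (H(l) = (l + 2553/(-39))/(l - 50) = (l + 2553*(-1/39))/(-50 + l) = (l - 851/13)/(-50 + l) = (-851/13 + l)/(-50 + l))
W(a, v) = 2973 (W(a, v) = 2 + 2971 = 2973)
1/(W(2465, -1043) + H(1695)) = 1/(2973 + (-851/13 + 1695)/(-50 + 1695)) = 1/(2973 + (21184/13)/1645) = 1/(2973 + (1/1645)*(21184/13)) = 1/(2973 + 21184/21385) = 1/(63598789/21385) = 21385/63598789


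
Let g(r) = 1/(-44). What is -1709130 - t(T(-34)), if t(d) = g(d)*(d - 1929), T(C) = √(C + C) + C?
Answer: -75203683/44 + I*√17/22 ≈ -1.7092e+6 + 0.18741*I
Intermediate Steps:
g(r) = -1/44
T(C) = C + √2*√C (T(C) = √(2*C) + C = √2*√C + C = C + √2*√C)
t(d) = 1929/44 - d/44 (t(d) = -(d - 1929)/44 = -(-1929 + d)/44 = 1929/44 - d/44)
-1709130 - t(T(-34)) = -1709130 - (1929/44 - (-34 + √2*√(-34))/44) = -1709130 - (1929/44 - (-34 + √2*(I*√34))/44) = -1709130 - (1929/44 - (-34 + 2*I*√17)/44) = -1709130 - (1929/44 + (17/22 - I*√17/22)) = -1709130 - (1963/44 - I*√17/22) = -1709130 + (-1963/44 + I*√17/22) = -75203683/44 + I*√17/22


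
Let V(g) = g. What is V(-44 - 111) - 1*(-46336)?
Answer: 46181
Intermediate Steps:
V(-44 - 111) - 1*(-46336) = (-44 - 111) - 1*(-46336) = -155 + 46336 = 46181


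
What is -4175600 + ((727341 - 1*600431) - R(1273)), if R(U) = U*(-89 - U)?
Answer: -2314864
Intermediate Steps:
-4175600 + ((727341 - 1*600431) - R(1273)) = -4175600 + ((727341 - 1*600431) - (-1)*1273*(89 + 1273)) = -4175600 + ((727341 - 600431) - (-1)*1273*1362) = -4175600 + (126910 - 1*(-1733826)) = -4175600 + (126910 + 1733826) = -4175600 + 1860736 = -2314864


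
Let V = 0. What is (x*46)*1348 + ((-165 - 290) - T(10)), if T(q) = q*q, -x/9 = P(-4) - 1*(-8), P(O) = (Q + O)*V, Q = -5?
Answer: -4465131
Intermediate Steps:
P(O) = 0 (P(O) = (-5 + O)*0 = 0)
x = -72 (x = -9*(0 - 1*(-8)) = -9*(0 + 8) = -9*8 = -72)
T(q) = q**2
(x*46)*1348 + ((-165 - 290) - T(10)) = -72*46*1348 + ((-165 - 290) - 1*10**2) = -3312*1348 + (-455 - 1*100) = -4464576 + (-455 - 100) = -4464576 - 555 = -4465131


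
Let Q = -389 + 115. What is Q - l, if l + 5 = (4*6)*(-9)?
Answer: -53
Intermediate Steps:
Q = -274
l = -221 (l = -5 + (4*6)*(-9) = -5 + 24*(-9) = -5 - 216 = -221)
Q - l = -274 - 1*(-221) = -274 + 221 = -53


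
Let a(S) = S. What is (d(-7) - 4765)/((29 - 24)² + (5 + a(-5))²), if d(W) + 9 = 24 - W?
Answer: -4743/25 ≈ -189.72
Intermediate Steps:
d(W) = 15 - W (d(W) = -9 + (24 - W) = 15 - W)
(d(-7) - 4765)/((29 - 24)² + (5 + a(-5))²) = ((15 - 1*(-7)) - 4765)/((29 - 24)² + (5 - 5)²) = ((15 + 7) - 4765)/(5² + 0²) = (22 - 4765)/(25 + 0) = -4743/25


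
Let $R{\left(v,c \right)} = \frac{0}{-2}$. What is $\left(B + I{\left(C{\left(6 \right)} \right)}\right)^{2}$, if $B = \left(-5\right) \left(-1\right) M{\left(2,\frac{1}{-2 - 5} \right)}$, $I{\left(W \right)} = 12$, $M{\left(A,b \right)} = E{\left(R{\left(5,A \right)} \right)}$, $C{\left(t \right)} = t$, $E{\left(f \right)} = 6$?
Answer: $1764$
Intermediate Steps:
$R{\left(v,c \right)} = 0$ ($R{\left(v,c \right)} = 0 \left(- \frac{1}{2}\right) = 0$)
$M{\left(A,b \right)} = 6$
$B = 30$ ($B = \left(-5\right) \left(-1\right) 6 = 5 \cdot 6 = 30$)
$\left(B + I{\left(C{\left(6 \right)} \right)}\right)^{2} = \left(30 + 12\right)^{2} = 42^{2} = 1764$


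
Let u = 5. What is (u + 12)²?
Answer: 289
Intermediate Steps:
(u + 12)² = (5 + 12)² = 17² = 289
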